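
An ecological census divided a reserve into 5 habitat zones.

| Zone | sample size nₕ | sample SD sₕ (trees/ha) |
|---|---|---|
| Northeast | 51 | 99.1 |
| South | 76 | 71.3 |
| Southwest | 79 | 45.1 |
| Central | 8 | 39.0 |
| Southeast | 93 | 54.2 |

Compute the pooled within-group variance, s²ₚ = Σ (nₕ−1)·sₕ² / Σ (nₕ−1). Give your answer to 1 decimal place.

Degrees of freedom: 50 + 75 + 78 + 7 + 92 = 302.
Σ(nₕ−1)sₕ² = 50·9820.81 + 75·5083.69 + 78·2034.01 + 7·1521 + 92·2937.64 = 1311879.91.
s²ₚ = 1311879.91 / 302 = 4343.973... → 4344.0.

4344.0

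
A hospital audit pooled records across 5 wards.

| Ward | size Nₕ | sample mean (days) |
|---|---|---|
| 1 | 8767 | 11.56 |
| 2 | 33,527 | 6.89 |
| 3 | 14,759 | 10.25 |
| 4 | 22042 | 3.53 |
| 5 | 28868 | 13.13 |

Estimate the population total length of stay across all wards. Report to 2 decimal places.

Estimate total by summing Nₕ·x̄ₕ over strata.
8767·11.56 + 33527·6.89 + 14759·10.25 + 22042·3.53 + 28868·13.13 = 101346.52 + 231001.03 + 151279.75 + 77808.26 + 379036.84 = 940472.40.

940472.40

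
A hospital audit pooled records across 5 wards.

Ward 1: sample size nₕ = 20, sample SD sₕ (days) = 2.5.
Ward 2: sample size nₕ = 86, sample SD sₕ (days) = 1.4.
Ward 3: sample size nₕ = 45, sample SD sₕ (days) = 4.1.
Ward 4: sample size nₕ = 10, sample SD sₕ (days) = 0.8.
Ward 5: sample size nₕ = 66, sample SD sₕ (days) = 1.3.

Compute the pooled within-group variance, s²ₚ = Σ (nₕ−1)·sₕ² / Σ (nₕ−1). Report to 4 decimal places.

Degrees of freedom: 19 + 85 + 44 + 9 + 65 = 222.
Σ(nₕ−1)sₕ² = 19·6.25 + 85·1.96 + 44·16.81 + 9·0.64 + 65·1.69 = 1140.6.
s²ₚ = 1140.6 / 222 = 5.137838... → 5.1378.

5.1378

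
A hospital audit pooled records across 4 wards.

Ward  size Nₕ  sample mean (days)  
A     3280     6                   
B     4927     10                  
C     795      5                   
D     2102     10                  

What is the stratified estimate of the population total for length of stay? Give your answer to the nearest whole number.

Estimate total by summing Nₕ·x̄ₕ over strata.
3280·6 + 4927·10 + 795·5 + 2102·10 = 19680 + 49270 + 3975 + 21020 = 93945.

93945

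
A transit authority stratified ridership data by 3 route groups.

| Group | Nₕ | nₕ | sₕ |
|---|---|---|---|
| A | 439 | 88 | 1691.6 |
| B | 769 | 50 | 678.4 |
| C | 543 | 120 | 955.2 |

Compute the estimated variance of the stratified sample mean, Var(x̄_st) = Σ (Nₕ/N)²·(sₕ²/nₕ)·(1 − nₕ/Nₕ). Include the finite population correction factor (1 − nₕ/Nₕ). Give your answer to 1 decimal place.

3863.7

N = 1751; Wₕ = Nₕ/N.
group A: (439/1751)²·1691.6²/88·(1 − 88/439) = 1634.2257
group B: (769/1751)²·678.4²/50·(1 − 50/769) = 1659.9103
group C: (543/1751)²·955.2²/120·(1 − 120/543) = 569.6070
Sum = 3863.7429 → 3863.7.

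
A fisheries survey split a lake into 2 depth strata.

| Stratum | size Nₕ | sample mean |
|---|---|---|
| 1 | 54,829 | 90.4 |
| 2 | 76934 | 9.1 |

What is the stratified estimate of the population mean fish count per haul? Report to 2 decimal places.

42.93

N = 54829 + 76934 = 131763.
The stratified mean weights each stratum mean by its population share Nₕ/N.
Σ Nₕx̄ₕ = 54829·90.4 + 76934·9.1 = 4956541.6 + 700099.4 = 5656641.
Divide by N: 5656641 / 131763 = 42.9304... → 42.93.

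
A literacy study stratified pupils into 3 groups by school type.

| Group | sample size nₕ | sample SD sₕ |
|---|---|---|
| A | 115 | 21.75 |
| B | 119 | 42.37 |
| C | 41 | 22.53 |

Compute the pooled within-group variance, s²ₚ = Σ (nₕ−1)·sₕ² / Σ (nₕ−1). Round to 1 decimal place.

Degrees of freedom: 114 + 118 + 40 = 272.
Σ(nₕ−1)sₕ² = 114·473.0625 + 118·1795.2169 + 40·507.6009 = 286068.7552.
s²ₚ = 286068.7552 / 272 = 1051.723... → 1051.7.

1051.7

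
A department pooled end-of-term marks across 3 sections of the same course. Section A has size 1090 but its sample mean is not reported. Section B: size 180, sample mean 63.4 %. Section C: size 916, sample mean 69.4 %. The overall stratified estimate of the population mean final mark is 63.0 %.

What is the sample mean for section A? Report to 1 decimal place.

57.6

N = 1090 + 180 + 916 = 2186.
Overall total = μ·N = 63.0·2186 = 137718.
Subtract the known strata: 180·63.4 + 916·69.4 = 74982.4.
Remaining total for section A: 137718 − 74982.4 = 62735.6.
Divide by its size: 62735.6 / 1090 = 57.556... → 57.6.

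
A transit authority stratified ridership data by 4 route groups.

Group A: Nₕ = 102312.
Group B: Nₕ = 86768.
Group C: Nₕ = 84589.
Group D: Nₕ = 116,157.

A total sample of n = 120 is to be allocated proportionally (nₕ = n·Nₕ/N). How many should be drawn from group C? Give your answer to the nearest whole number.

Share of group C = 84589/389826 = 0.21699.
Allocate 120 × 0.21699 = 26.039... → 26.

26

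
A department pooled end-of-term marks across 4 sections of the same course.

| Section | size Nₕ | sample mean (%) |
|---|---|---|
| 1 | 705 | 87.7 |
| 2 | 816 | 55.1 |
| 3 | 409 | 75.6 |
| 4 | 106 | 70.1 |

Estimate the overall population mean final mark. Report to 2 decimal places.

71.29

N = 2036; weights Wₕ = Nₕ/N = (0.3463, 0.4008, 0.2009, 0.0521).
x̄_st = Σ Wₕ·x̄ₕ = 0.3463·87.7 + 0.4008·55.1 + 0.2009·75.6 + 0.0521·70.1 ≈ 71.2874...
→ 71.29.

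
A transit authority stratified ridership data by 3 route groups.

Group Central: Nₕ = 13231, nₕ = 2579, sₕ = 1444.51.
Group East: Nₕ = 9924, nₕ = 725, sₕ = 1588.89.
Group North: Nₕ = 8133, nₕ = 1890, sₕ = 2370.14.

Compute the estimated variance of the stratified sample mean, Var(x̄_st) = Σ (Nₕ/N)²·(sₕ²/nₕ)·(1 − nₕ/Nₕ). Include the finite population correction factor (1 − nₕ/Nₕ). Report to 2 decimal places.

N = 31288; Wₕ = Nₕ/N.
group Central: (13231/31288)²·1444.51²/2579·(1 − 2579/13231) = 116.48178
group East: (9924/31288)²·1588.89²/725·(1 − 725/9924) = 324.72926
group North: (8133/31288)²·2370.14²/1890·(1 − 1890/8133) = 154.16106
Sum = 595.37210 → 595.37.

595.37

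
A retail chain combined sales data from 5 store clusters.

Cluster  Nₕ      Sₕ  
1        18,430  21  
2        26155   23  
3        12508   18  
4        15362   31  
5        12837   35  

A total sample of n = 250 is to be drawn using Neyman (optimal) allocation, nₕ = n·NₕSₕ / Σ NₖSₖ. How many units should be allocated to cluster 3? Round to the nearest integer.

26

Σ NₕSₕ = 18430·21 + 26155·23 + 12508·18 + 15362·31 + 12837·35 = 2139256.
Share for 3: 225144/2139256 = 0.10524.
n_3 = 250 × 0.10524 = 26.311... → 26.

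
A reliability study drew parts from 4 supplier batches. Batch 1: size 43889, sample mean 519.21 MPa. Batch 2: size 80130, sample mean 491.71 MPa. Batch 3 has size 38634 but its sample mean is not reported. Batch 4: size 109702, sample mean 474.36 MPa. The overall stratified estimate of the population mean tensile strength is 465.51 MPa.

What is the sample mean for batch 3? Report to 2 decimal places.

N = 43889 + 80130 + 38634 + 109702 = 272355.
Overall total = μ·N = 465.51·272355 = 126783976.05.
Subtract the known strata: 43889·519.21 + 80130·491.71 + 109702·474.36 = 114226570.71.
Remaining total for batch 3: 126783976.05 − 114226570.71 = 12557405.34.
Divide by its size: 12557405.34 / 38634 = 325.0351... → 325.04.

325.04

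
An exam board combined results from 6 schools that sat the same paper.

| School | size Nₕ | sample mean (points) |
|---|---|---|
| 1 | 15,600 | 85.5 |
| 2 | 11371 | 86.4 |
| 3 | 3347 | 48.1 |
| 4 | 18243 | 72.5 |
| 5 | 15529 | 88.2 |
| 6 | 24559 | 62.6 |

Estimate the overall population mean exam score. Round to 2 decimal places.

75.66

N = 88649; weights Wₕ = Nₕ/N = (0.1760, 0.1283, 0.0378, 0.2058, 0.1752, 0.2770).
x̄_st = Σ Wₕ·x̄ₕ = 0.1760·85.5 + 0.1283·86.4 + 0.0378·48.1 + 0.2058·72.5 + 0.1752·88.2 + 0.2770·62.6 ≈ 75.6570...
→ 75.66.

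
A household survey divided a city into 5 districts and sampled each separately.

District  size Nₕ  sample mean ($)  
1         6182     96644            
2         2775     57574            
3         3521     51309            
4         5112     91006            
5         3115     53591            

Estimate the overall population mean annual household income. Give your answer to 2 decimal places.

N = 20705; weights Wₕ = Nₕ/N = (0.2986, 0.1340, 0.1701, 0.2469, 0.1504).
x̄_st = Σ Wₕ·x̄ₕ = 0.2986·96644 + 0.1340·57574 + 0.1701·51309 + 0.2469·91006 + 0.1504·53591 ≈ 75828.9632...
→ 75828.96.

75828.96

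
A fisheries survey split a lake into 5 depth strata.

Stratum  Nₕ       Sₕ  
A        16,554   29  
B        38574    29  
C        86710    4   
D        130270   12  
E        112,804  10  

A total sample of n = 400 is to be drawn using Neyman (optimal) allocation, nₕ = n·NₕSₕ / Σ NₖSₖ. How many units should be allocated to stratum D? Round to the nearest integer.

Σ NₕSₕ = 16554·29 + 38574·29 + 86710·4 + 130270·12 + 112804·10 = 4636832.
Share for D: 1563240/4636832 = 0.33714.
n_D = 400 × 0.33714 = 134.854... → 135.

135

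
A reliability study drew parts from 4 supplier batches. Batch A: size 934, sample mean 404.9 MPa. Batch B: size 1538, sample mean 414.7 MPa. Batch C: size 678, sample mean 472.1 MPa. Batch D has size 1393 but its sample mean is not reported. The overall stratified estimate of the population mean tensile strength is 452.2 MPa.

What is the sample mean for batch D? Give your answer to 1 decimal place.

515.6

N = 934 + 1538 + 678 + 1393 = 4543.
Overall total = μ·N = 452.2·4543 = 2054344.6.
Subtract the known strata: 934·404.9 + 1538·414.7 + 678·472.1 = 1336069.
Remaining total for batch D: 2054344.6 − 1336069 = 718275.6.
Divide by its size: 718275.6 / 1393 = 515.632... → 515.6.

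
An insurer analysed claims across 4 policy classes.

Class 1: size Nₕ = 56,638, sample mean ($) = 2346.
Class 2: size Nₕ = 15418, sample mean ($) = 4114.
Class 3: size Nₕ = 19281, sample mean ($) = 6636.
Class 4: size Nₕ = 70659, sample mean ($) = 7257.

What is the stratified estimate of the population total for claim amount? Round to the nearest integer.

837023479

1: 56638·2346 = 132872748
2: 15418·4114 = 63429652
3: 19281·6636 = 127948716
4: 70659·7257 = 512772363
τ̂ = Σ Nₕx̄ₕ = 837023479.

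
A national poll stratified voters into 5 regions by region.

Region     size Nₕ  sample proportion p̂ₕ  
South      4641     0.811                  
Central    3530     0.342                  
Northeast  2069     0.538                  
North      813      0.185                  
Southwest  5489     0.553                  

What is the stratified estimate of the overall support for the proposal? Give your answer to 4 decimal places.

0.5604

N = 4641 + 3530 + 2069 + 813 + 5489 = 16542.
Overall proportion = Σ (Nₕ/N)·p̂ₕ.
Σ Nₕp̂ₕ = 3763.851 + 1207.26 + 1113.122 + 150.405 + 3035.417 = 9270.055.
9270.055 / 16542 = 0.560395... → 0.5604.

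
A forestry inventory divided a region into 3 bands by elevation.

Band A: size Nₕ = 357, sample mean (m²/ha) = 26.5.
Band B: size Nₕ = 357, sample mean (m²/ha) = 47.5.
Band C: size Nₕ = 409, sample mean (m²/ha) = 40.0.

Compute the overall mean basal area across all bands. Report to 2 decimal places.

x̄_st = (Σ Nₕx̄ₕ) / (Σ Nₕ) = (357·26.5 + 357·47.5 + 409·40.0) / 1123
= 42778 / 1123 = 38.0926... → 38.09.

38.09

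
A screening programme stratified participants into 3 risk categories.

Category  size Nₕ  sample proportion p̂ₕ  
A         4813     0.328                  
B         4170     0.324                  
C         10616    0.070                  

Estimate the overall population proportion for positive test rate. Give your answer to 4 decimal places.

0.1874

N = 4813 + 4170 + 10616 = 19599.
Overall proportion = Σ (Nₕ/N)·p̂ₕ.
Σ Nₕp̂ₕ = 1578.664 + 1351.08 + 743.12 = 3672.864.
3672.864 / 19599 = 0.187401... → 0.1874.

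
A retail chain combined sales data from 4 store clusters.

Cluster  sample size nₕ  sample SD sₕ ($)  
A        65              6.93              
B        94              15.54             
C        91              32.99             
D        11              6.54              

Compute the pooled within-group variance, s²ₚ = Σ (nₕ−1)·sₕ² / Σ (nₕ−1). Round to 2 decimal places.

482.14

A: (65−1)·6.93² = 64·48.0249 = 3073.5936
B: (94−1)·15.54² = 93·241.4916 = 22458.7188
C: (91−1)·32.99² = 90·1088.3401 = 97950.609
D: (11−1)·6.54² = 10·42.7716 = 427.716
Numerator = 123910.6374; denominator = Σ(nₕ−1) = 257.
s²ₚ = 123910.6374/257 = 482.1426... → 482.14.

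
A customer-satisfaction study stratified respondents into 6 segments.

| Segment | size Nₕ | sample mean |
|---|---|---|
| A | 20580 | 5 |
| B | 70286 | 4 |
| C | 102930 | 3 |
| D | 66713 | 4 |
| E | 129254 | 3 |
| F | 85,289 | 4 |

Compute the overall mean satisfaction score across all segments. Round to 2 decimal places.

3.55

N = 475052; weights Wₕ = Nₕ/N = (0.0433, 0.1480, 0.2167, 0.1404, 0.2721, 0.1795).
x̄_st = Σ Wₕ·x̄ₕ = 0.0433·5 + 0.1480·4 + 0.2167·3 + 0.1404·4 + 0.2721·3 + 0.1795·4 ≈ 3.5546...
→ 3.55.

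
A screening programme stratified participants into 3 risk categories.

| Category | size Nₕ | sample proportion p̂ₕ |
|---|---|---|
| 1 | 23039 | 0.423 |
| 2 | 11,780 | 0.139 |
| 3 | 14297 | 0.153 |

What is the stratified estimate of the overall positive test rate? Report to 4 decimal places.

0.2763

N = 23039 + 11780 + 14297 = 49116.
Overall proportion = Σ (Nₕ/N)·p̂ₕ.
Σ Nₕp̂ₕ = 9745.497 + 1637.42 + 2187.441 = 13570.358.
13570.358 / 49116 = 0.276292... → 0.2763.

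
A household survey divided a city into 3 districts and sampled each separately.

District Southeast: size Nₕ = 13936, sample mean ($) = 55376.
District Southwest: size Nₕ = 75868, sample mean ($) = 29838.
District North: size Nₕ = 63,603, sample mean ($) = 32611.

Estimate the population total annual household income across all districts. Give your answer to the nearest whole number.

5109626753

Estimate total by summing Nₕ·x̄ₕ over strata.
13936·55376 + 75868·29838 + 63603·32611 = 771719936 + 2263749384 + 2074157433 = 5109626753.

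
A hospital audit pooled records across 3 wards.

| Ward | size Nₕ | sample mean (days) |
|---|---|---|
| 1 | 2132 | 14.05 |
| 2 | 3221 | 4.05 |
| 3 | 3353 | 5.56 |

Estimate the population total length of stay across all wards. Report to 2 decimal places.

Population total = Σ Nₕ·x̄ₕ (each stratum's size times its mean).
2132·14.05 + 3221·4.05 + 3353·5.56 = 29954.6 + 13045.05 + 18642.68 = 61642.33.

61642.33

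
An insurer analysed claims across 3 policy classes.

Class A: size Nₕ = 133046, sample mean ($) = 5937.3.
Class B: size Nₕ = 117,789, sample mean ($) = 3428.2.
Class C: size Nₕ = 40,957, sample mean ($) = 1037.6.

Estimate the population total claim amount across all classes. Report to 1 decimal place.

1236235248.8

A: 133046·5937.3 = 789934015.8
B: 117789·3428.2 = 403804249.8
C: 40957·1037.6 = 42496983.2
τ̂ = Σ Nₕx̄ₕ = 1236235248.8.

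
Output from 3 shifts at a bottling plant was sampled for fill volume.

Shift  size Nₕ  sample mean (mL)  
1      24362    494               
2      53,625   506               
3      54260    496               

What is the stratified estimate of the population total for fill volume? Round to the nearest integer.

66082038

1: 24362·494 = 12034828
2: 53625·506 = 27134250
3: 54260·496 = 26912960
τ̂ = Σ Nₕx̄ₕ = 66082038.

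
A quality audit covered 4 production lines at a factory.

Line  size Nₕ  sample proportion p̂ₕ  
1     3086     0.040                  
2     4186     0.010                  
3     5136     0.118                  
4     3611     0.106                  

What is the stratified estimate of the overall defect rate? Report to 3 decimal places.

Wₕ = Nₕ/N with N = 16019: 0.1926, 0.2613, 0.3206, 0.2254.
p̂_st = 0.1926·0.040 + 0.2613·0.010 + 0.3206·0.118 + 0.2254·0.106 ≈ 0.07205... → 0.072.

0.072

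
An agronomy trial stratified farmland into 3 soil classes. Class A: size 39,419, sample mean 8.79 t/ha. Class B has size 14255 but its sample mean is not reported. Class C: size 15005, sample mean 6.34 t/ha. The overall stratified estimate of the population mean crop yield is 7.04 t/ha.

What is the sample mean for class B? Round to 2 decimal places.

2.94

N = 39419 + 14255 + 15005 = 68679.
Overall total = μ·N = 7.04·68679 = 483500.16.
Subtract the known strata: 39419·8.79 + 15005·6.34 = 441624.71.
Remaining total for class B: 483500.16 − 441624.71 = 41875.45.
Divide by its size: 41875.45 / 14255 = 2.9376... → 2.94.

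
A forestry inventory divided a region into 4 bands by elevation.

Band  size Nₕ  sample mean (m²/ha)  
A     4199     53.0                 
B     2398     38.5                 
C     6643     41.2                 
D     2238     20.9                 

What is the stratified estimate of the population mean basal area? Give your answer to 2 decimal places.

N = 4199 + 2398 + 6643 + 2238 = 15478.
Weight each subgroup mean by Nₕ/N and sum.
Σ Nₕx̄ₕ = 4199·53.0 + 2398·38.5 + 6643·41.2 + 2238·20.9 = 222547 + 92323 + 273691.6 + 46774.2 = 635335.8.
Divide by N: 635335.8 / 15478 = 41.0477... → 41.05.

41.05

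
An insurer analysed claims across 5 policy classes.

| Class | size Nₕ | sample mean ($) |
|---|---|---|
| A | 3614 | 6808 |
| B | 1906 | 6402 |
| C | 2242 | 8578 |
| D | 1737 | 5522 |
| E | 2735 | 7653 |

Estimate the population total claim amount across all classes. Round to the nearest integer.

86560869

Estimate total by summing Nₕ·x̄ₕ over strata.
3614·6808 + 1906·6402 + 2242·8578 + 1737·5522 + 2735·7653 = 24604112 + 12202212 + 19231876 + 9591714 + 20930955 = 86560869.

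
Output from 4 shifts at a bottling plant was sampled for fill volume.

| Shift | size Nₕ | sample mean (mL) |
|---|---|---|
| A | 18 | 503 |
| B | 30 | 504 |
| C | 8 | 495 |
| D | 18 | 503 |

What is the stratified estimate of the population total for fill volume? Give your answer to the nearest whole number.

A: 18·503 = 9054
B: 30·504 = 15120
C: 8·495 = 3960
D: 18·503 = 9054
τ̂ = Σ Nₕx̄ₕ = 37188.

37188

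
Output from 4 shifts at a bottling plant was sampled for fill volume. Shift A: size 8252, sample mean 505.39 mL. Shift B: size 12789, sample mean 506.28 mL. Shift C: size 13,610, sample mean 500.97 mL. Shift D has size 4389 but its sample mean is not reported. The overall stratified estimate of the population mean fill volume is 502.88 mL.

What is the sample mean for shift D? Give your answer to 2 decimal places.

Σ Nₕx̄ₕ = N·μ, so 4389·x̄_D = 39040·502.88 − (8252·505.39 + 12789·506.28 + 13610·500.97).
= 19632435.2 − 17463494.9 = 2168940.3.
x̄_D = 2168940.3 / 4389 = 494.1764... → 494.18.

494.18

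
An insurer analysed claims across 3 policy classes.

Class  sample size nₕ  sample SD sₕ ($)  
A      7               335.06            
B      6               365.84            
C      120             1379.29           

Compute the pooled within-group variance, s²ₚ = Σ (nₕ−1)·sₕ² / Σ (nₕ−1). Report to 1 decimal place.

1751794.3

Degrees of freedom: 6 + 5 + 119 = 130.
Σ(nₕ−1)sₕ² = 6·112265.2036 + 5·133838.9056 + 119·1902440.9041 = 227733253.3375.
s²ₚ = 227733253.3375 / 130 = 1751794.256... → 1751794.3.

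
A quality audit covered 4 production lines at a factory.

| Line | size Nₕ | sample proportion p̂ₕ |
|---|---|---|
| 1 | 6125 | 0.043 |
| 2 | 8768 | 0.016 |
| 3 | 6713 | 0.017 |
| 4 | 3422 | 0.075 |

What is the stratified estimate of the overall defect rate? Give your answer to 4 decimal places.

0.0309

Wₕ = Nₕ/N with N = 25028: 0.2447, 0.3503, 0.2682, 0.1367.
p̂_st = 0.2447·0.043 + 0.3503·0.016 + 0.2682·0.017 + 0.1367·0.075 ≈ 0.030943... → 0.0309.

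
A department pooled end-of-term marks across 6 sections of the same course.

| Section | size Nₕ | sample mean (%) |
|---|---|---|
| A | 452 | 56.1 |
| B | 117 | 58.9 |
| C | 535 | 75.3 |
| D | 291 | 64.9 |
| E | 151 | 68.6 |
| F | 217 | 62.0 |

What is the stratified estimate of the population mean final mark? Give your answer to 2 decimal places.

N = 1763; weights Wₕ = Nₕ/N = (0.2564, 0.0664, 0.3035, 0.1651, 0.0856, 0.1231).
x̄_st = Σ Wₕ·x̄ₕ = 0.2564·56.1 + 0.0664·58.9 + 0.3035·75.3 + 0.1651·64.9 + 0.0856·68.6 + 0.1231·62.0 ≈ 65.3616...
→ 65.36.

65.36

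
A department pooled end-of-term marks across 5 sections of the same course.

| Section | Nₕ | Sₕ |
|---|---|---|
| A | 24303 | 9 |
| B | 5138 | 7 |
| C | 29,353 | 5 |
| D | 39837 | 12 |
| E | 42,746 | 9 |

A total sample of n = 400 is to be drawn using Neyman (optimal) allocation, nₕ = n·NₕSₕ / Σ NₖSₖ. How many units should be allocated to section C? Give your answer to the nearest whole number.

46

Σ NₕSₕ = 24303·9 + 5138·7 + 29353·5 + 39837·12 + 42746·9 = 1264216.
Share for C: 146765/1264216 = 0.11609.
n_C = 400 × 0.11609 = 46.437... → 46.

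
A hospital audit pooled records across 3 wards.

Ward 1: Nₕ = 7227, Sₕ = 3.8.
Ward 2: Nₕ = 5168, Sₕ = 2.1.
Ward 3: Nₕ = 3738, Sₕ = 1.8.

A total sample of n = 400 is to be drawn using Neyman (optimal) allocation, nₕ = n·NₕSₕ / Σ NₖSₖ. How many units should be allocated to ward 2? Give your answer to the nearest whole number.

1: NₕSₕ = 7227·3.8 = 27462.6
2: NₕSₕ = 5168·2.1 = 10852.8
3: NₕSₕ = 3738·1.8 = 6728.4
Σ NₕSₕ = 45043.8.
n_2 = 400·10852.8/45043.8 = 96.376... → 96.

96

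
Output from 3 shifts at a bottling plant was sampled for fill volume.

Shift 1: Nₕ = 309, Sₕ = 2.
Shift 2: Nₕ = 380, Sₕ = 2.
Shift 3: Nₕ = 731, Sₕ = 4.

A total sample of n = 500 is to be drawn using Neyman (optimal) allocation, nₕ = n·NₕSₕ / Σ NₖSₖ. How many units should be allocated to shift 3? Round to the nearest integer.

Σ NₕSₕ = 309·2 + 380·2 + 731·4 = 4302.
Share for 3: 2924/4302 = 0.67968.
n_3 = 500 × 0.67968 = 339.842... → 340.

340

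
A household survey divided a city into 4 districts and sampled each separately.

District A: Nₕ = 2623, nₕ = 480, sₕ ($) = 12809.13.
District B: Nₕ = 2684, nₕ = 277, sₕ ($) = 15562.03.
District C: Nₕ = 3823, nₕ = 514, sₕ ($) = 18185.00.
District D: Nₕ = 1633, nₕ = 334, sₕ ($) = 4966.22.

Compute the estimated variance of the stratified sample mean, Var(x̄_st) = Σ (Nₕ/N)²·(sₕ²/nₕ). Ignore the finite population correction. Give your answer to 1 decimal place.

N = 10763; Wₕ = Nₕ/N.
district A: (2623/10763)²·12809.13²/480 = 20301.4908
district B: (2684/10763)²·15562.03²/277 = 54368.9655
district C: (3823/10763)²·18185.00²/514 = 81171.8431
district D: (1633/10763)²·4966.22²/334 = 1699.8521
Sum = 157542.1515 → 157542.2.

157542.2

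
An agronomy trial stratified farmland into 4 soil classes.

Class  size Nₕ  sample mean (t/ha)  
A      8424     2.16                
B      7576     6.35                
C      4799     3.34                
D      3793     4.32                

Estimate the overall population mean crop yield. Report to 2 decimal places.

4.01

N = 8424 + 7576 + 4799 + 3793 = 24592.
Overall mean = Σ (Nₕ/N)·x̄ₕ — weight by population share, not a simple average.
Σ Nₕx̄ₕ = 8424·2.16 + 7576·6.35 + 4799·3.34 + 3793·4.32 = 18195.84 + 48107.6 + 16028.66 + 16385.76 = 98717.86.
Divide by N: 98717.86 / 24592 = 4.0142... → 4.01.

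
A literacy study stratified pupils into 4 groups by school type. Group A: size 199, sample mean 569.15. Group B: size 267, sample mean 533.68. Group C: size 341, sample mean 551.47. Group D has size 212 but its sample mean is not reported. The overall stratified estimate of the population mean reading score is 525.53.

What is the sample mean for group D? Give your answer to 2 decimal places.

432.60

N = 199 + 267 + 341 + 212 = 1019.
Overall total = μ·N = 525.53·1019 = 535515.07.
Subtract the known strata: 199·569.15 + 267·533.68 + 341·551.47 = 443804.68.
Remaining total for group D: 535515.07 − 443804.68 = 91710.39.
Divide by its size: 91710.39 / 212 = 432.5962... → 432.60.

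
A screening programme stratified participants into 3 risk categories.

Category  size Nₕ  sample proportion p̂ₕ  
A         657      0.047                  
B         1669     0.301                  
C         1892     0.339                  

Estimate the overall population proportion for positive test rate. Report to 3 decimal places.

0.278

Wₕ = Nₕ/N with N = 4218: 0.1558, 0.3957, 0.4486.
p̂_st = 0.1558·0.047 + 0.3957·0.301 + 0.4486·0.339 ≈ 0.27848... → 0.278.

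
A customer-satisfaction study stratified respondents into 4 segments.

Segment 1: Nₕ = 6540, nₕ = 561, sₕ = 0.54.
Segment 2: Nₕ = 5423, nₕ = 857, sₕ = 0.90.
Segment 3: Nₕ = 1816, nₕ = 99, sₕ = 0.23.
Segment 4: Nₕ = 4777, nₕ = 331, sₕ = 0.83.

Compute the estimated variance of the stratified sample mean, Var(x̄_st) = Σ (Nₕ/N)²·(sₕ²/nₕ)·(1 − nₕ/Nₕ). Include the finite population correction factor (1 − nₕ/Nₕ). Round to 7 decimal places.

0.0002602

N = 18556. Term for each stratum: Wₕ²sₕ²/nₕ·(1−nₕ/Nₕ).
Var(x̄_st) = 0.0000590286 + 0.0000679690 + 0.0000048388 + 0.0001283761 = 0.0002602125 → 0.0002602.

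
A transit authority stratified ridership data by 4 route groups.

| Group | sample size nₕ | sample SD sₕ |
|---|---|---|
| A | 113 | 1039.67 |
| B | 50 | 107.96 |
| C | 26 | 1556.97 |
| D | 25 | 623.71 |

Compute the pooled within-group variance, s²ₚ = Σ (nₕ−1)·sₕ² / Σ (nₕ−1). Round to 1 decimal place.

912255.6

Degrees of freedom: 112 + 49 + 25 + 24 = 210.
Σ(nₕ−1)sₕ² = 112·1080913.7089 + 49·11655.3616 + 25·2424155.5809 + 24·389014.1641 = 191573677.5761.
s²ₚ = 191573677.5761 / 210 = 912255.608... → 912255.6.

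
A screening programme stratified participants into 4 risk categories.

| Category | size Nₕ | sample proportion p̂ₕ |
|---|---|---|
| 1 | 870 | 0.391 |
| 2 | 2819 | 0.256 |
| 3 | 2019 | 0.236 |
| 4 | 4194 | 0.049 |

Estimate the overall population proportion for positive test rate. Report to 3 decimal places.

N = 870 + 2819 + 2019 + 4194 = 9902.
Overall proportion = Σ (Nₕ/N)·p̂ₕ.
Σ Nₕp̂ₕ = 340.17 + 721.664 + 476.484 + 205.506 = 1743.824.
1743.824 / 9902 = 0.17611... → 0.176.

0.176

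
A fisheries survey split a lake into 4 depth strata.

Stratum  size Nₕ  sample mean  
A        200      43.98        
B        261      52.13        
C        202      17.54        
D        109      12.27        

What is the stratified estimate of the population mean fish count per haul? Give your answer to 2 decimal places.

N = 772; weights Wₕ = Nₕ/N = (0.2591, 0.3381, 0.2617, 0.1412).
x̄_st = Σ Wₕ·x̄ₕ = 0.2591·43.98 + 0.3381·52.13 + 0.2617·17.54 + 0.1412·12.27 ≈ 35.3399...
→ 35.34.

35.34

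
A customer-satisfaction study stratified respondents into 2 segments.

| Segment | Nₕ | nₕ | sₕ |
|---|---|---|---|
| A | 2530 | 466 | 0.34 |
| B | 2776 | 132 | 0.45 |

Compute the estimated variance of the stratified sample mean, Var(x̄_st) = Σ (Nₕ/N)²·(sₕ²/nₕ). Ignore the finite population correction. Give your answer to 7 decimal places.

N = 5306. Term for each stratum: Wₕ²sₕ²/nₕ.
Var(x̄_st) = 0.0000563999 + 0.0004199093 = 0.0004763093 → 0.0004763.

0.0004763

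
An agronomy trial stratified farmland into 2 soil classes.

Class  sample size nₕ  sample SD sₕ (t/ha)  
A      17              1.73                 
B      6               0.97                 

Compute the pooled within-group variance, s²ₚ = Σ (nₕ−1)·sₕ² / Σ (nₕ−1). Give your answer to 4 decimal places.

2.5043

Degrees of freedom: 16 + 5 = 21.
Σ(nₕ−1)sₕ² = 16·2.9929 + 5·0.9409 = 52.5909.
s²ₚ = 52.5909 / 21 = 2.504329... → 2.5043.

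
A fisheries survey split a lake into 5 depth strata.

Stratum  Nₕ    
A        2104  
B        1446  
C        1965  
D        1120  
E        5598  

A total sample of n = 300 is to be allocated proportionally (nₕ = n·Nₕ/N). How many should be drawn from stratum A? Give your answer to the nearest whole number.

52

Share of stratum A = 2104/12233 = 0.17199.
Allocate 300 × 0.17199 = 51.598... → 52.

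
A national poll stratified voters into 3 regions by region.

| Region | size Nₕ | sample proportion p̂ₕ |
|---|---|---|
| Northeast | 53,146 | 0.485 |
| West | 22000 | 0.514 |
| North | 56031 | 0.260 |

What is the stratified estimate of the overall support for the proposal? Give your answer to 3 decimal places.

0.394

Wₕ = Nₕ/N with N = 131177: 0.4051, 0.1677, 0.4271.
p̂_st = 0.4051·0.485 + 0.1677·0.514 + 0.4271·0.260 ≈ 0.39376... → 0.394.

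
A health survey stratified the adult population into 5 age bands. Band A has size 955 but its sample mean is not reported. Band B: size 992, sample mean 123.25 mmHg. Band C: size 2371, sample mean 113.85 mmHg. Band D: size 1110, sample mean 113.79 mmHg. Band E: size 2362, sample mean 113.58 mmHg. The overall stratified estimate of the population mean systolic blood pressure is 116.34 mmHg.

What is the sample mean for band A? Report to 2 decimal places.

Σ Nₕx̄ₕ = N·μ, so 955·x̄_A = 7790·116.34 − (992·123.25 + 2371·113.85 + 1110·113.79 + 2362·113.58).
= 906288.6 − 786785.21 = 119503.39.
x̄_A = 119503.39 / 955 = 125.1344... → 125.13.

125.13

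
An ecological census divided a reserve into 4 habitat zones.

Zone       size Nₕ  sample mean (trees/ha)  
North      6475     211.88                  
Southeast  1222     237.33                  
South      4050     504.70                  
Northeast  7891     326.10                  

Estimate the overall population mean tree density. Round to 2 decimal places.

319.75

N = 19638; weights Wₕ = Nₕ/N = (0.3297, 0.0622, 0.2062, 0.4018).
x̄_st = Σ Wₕ·x̄ₕ = 0.3297·211.88 + 0.0622·237.33 + 0.2062·504.70 + 0.4018·326.10 ≈ 319.7490...
→ 319.75.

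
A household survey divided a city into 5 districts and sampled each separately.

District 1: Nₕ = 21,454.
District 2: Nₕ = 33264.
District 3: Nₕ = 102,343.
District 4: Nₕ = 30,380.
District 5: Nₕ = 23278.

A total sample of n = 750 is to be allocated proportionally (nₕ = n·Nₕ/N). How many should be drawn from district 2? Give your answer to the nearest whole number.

Share of district 2 = 33264/210719 = 0.15786.
Allocate 750 × 0.15786 = 118.395... → 118.

118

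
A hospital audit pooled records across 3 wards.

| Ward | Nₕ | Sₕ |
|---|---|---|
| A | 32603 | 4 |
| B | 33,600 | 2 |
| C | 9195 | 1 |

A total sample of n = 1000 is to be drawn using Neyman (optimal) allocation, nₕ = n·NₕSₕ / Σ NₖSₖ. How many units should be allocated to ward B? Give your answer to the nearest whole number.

Σ NₕSₕ = 32603·4 + 33600·2 + 9195·1 = 206807.
Share for B: 67200/206807 = 0.32494.
n_B = 1000 × 0.32494 = 324.941... → 325.

325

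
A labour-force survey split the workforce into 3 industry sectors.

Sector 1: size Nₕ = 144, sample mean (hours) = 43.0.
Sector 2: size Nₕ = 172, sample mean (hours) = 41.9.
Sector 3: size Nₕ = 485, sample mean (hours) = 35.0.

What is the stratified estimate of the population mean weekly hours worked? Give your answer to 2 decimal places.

x̄_st = (Σ Nₕx̄ₕ) / (Σ Nₕ) = (144·43.0 + 172·41.9 + 485·35.0) / 801
= 30373.8 / 801 = 37.9199... → 37.92.

37.92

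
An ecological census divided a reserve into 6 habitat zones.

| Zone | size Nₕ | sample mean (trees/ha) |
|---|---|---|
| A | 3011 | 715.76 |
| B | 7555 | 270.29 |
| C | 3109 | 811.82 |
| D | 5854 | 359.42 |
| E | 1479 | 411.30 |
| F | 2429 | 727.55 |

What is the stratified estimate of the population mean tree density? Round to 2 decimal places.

N = 3011 + 7555 + 3109 + 5854 + 1479 + 2429 = 23437.
Overall mean = Σ (Nₕ/N)·x̄ₕ — weight by population share, not a simple average.
Σ Nₕx̄ₕ = 3011·715.76 + 7555·270.29 + 3109·811.82 + 5854·359.42 + 1479·411.30 + 2429·727.55 = 2155153.36 + 2042040.95 + 2523948.38 + 2104044.68 + 608312.7 + 1767218.95 = 11200719.02.
Divide by N: 11200719.02 / 23437 = 477.9075... → 477.91.

477.91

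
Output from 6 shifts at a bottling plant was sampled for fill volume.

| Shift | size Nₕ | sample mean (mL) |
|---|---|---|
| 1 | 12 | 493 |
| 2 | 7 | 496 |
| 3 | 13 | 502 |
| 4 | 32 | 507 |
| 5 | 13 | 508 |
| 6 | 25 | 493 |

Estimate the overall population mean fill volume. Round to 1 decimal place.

x̄_st = (Σ Nₕx̄ₕ) / (Σ Nₕ) = (12·493 + 7·496 + 13·502 + 32·507 + 13·508 + 25·493) / 102
= 51067 / 102 = 500.657... → 500.7.

500.7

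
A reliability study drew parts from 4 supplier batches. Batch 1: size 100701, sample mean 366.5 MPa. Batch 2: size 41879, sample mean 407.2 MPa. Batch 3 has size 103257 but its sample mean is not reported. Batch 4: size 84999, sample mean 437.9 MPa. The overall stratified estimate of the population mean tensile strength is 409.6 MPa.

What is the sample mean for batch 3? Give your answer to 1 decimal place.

Σ Nₕx̄ₕ = N·μ, so 103257·x̄_3 = 330836·409.6 − (100701·366.5 + 41879·407.2 + 84999·437.9).
= 135510425.6 − 91181107.4 = 44329318.2.
x̄_3 = 44329318.2 / 103257 = 429.311... → 429.3.

429.3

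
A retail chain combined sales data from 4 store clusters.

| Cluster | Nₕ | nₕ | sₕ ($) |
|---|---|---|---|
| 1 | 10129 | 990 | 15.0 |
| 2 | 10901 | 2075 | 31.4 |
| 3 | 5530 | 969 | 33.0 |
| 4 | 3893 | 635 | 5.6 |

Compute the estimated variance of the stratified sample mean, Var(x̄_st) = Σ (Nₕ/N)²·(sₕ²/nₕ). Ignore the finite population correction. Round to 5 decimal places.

N = 30453. Term for each stratum: Wₕ²sₕ²/nₕ.
Var(x̄_st) = 0.02514319 + 0.06088548 + 0.03705904 + 0.00080707 = 0.12389477 → 0.12389.

0.12389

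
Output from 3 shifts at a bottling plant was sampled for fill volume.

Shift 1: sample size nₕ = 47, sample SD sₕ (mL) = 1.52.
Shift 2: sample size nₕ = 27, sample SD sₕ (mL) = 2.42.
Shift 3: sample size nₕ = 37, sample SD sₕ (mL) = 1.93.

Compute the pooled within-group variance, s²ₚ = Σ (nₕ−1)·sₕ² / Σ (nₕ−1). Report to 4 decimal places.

3.6356

Degrees of freedom: 46 + 26 + 36 = 108.
Σ(nₕ−1)sₕ² = 46·2.3104 + 26·5.8564 + 36·3.7249 = 392.6412.
s²ₚ = 392.6412 / 108 = 3.635567... → 3.6356.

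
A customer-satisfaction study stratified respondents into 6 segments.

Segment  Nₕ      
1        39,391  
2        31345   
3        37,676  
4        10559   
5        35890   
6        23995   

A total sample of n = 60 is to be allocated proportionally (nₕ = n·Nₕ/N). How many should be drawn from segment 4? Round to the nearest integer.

4

N = 39391 + 31345 + 37676 + 10559 + 35890 + 23995 = 178856.
n_4 = 60·10559/178856 = 3.542... → 4.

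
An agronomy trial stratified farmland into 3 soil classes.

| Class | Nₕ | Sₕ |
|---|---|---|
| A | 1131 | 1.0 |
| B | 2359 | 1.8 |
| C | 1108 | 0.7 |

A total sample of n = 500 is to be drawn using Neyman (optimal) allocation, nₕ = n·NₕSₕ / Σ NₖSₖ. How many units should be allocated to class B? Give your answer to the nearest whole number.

345

A: NₕSₕ = 1131·1.0 = 1131
B: NₕSₕ = 2359·1.8 = 4246.2
C: NₕSₕ = 1108·0.7 = 775.6
Σ NₕSₕ = 6152.8.
n_B = 500·4246.2/6152.8 = 345.062... → 345.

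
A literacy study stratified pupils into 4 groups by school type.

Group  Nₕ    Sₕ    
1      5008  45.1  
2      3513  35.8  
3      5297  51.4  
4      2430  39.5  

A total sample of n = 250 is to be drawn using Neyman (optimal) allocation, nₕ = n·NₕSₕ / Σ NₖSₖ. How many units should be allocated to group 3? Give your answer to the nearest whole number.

Σ NₕSₕ = 5008·45.1 + 3513·35.8 + 5297·51.4 + 2430·39.5 = 719877.
Share for 3: 272265.8/719877 = 0.37821.
n_3 = 250 × 0.37821 = 94.553... → 95.

95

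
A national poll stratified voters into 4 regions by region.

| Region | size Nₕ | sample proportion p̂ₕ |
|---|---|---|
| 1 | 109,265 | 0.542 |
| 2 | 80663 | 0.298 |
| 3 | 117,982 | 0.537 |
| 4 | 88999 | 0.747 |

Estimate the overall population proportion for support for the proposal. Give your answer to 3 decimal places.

0.537

N = 109265 + 80663 + 117982 + 88999 = 396909.
Overall proportion = Σ (Nₕ/N)·p̂ₕ.
Σ Nₕp̂ₕ = 59221.63 + 24037.574 + 63356.334 + 66482.253 = 213097.791.
213097.791 / 396909 = 0.53689... → 0.537.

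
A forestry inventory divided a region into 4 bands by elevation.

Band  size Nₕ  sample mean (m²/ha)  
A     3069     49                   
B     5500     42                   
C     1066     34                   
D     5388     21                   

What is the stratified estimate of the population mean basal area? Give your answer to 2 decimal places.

N = 3069 + 5500 + 1066 + 5388 = 15023.
Weight each subgroup mean by Nₕ/N and sum.
Σ Nₕx̄ₕ = 3069·49 + 5500·42 + 1066·34 + 5388·21 = 150381 + 231000 + 36244 + 113148 = 530773.
Divide by N: 530773 / 15023 = 35.3307... → 35.33.

35.33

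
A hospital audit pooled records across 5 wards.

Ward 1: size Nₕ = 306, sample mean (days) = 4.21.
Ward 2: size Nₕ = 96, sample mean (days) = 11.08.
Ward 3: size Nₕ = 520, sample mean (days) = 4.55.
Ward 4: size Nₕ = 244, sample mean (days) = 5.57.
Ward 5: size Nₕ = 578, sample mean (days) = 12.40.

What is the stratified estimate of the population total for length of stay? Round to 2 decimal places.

13244.22

Population total = Σ Nₕ·x̄ₕ (each stratum's size times its mean).
306·4.21 + 96·11.08 + 520·4.55 + 244·5.57 + 578·12.40 = 1288.26 + 1063.68 + 2366 + 1359.08 + 7167.2 = 13244.22.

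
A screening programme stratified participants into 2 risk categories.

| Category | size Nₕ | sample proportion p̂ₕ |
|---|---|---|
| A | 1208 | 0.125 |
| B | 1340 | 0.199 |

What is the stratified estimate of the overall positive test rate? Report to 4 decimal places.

N = 1208 + 1340 = 2548.
Overall proportion = Σ (Nₕ/N)·p̂ₕ.
Σ Nₕp̂ₕ = 151 + 266.66 = 417.66.
417.66 / 2548 = 0.163917... → 0.1639.

0.1639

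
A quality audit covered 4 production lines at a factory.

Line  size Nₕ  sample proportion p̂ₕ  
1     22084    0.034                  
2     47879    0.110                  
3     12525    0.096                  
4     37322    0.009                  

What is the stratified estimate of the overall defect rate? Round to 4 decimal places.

Wₕ = Nₕ/N with N = 119810: 0.1843, 0.3996, 0.1045, 0.3115.
p̂_st = 0.1843·0.034 + 0.3996·0.110 + 0.1045·0.096 + 0.3115·0.009 ≈ 0.063065... → 0.0631.

0.0631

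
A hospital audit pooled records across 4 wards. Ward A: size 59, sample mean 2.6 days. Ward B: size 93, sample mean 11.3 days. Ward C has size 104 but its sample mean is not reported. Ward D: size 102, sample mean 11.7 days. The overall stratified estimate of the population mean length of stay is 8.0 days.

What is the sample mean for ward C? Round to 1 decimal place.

4.5

N = 59 + 93 + 104 + 102 = 358.
Overall total = μ·N = 8.0·358 = 2864.
Subtract the known strata: 59·2.6 + 93·11.3 + 102·11.7 = 2397.7.
Remaining total for ward C: 2864 − 2397.7 = 466.3.
Divide by its size: 466.3 / 104 = 4.484... → 4.5.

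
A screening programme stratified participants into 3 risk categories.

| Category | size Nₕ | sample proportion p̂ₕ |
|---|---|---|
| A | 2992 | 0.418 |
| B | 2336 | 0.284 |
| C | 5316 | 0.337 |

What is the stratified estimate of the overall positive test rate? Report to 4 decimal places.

Wₕ = Nₕ/N with N = 10644: 0.2811, 0.2195, 0.4994.
p̂_st = 0.2811·0.418 + 0.2195·0.284 + 0.4994·0.337 ≈ 0.348137... → 0.3481.

0.3481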